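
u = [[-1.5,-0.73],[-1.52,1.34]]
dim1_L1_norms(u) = [2.23, 2.86]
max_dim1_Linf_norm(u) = 1.52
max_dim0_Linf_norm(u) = 1.52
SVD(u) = [[-0.52, -0.85], [-0.85, 0.52]] @ diag([2.2146558515948147, 1.408616150339349]) @ [[0.94,-0.34], [0.34,0.94]]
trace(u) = -0.16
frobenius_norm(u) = 2.62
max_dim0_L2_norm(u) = 2.14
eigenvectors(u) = [[-0.90, 0.22],[-0.43, -0.97]]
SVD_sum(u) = [[-1.09, 0.4], [-1.77, 0.65]] + [[-0.41, -1.13], [0.25, 0.69]]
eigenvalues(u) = [-1.85, 1.69]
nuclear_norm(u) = 3.62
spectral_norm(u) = 2.21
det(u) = -3.12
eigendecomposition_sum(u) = [[-1.67, -0.38],  [-0.79, -0.18]] + [[0.17,-0.35], [-0.73,1.52]]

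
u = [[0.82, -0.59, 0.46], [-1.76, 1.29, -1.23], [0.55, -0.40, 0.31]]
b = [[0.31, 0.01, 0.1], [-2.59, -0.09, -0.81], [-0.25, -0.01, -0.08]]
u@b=[[1.67, 0.06, 0.52], [-3.58, -0.12, -1.12], [1.13, 0.04, 0.35]]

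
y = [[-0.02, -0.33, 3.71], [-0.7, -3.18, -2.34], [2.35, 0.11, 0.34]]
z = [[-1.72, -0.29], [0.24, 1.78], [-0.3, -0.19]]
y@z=[[-1.16,-1.29], [1.14,-5.01], [-4.12,-0.55]]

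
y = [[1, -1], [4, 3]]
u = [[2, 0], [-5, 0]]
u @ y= [[2, -2], [-5, 5]]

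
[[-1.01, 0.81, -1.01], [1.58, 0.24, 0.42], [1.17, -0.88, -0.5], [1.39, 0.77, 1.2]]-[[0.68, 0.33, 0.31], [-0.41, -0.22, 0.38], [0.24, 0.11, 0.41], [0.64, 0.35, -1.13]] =[[-1.69, 0.48, -1.32], [1.99, 0.46, 0.04], [0.93, -0.99, -0.91], [0.75, 0.42, 2.33]]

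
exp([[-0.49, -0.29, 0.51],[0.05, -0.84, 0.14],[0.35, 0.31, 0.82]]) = [[0.7, -0.09, 0.65], [0.05, 0.45, 0.17], [0.47, 0.31, 2.44]]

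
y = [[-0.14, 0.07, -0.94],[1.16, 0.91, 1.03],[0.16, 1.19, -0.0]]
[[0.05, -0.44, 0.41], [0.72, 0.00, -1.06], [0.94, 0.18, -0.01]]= y @ [[-0.01, -0.72, -0.68],[0.79, 0.25, 0.08],[0.01, 0.59, -0.33]]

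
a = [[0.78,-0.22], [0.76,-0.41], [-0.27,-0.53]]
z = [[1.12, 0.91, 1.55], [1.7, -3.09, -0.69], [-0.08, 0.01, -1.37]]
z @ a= [[1.15,-1.44], [-0.84,1.26], [0.32,0.74]]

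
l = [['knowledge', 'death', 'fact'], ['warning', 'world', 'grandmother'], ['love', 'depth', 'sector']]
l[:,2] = ['fact', 'grandmother', 'sector']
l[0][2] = 'fact'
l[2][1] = 'depth'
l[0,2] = 'fact'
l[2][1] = 'depth'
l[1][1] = 'world'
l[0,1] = 'death'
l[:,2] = ['fact', 'grandmother', 'sector']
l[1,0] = 'warning'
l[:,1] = ['death', 'world', 'depth']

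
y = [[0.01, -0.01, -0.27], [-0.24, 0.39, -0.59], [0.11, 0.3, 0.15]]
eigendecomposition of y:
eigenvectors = [[0.83+0.00j, (-0.29-0.23j), -0.29+0.23j], [(-0.32+0j), (-0.71+0j), -0.71-0.00j], [-0.46+0.00j, -0.12+0.59j, (-0.12-0.59j)]]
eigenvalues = [(0.16+0j), (0.19+0.41j), (0.19-0.41j)]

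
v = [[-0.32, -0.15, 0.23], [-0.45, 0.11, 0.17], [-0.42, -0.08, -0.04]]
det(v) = 0.029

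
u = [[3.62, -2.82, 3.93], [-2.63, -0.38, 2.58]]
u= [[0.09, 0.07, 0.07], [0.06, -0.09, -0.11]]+[[3.53,  -2.89,  3.86],[-2.69,  -0.29,  2.69]]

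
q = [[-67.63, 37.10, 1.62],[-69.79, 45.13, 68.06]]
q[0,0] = -67.63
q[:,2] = [1.62, 68.06]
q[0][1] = 37.1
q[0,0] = -67.63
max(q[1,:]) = 68.06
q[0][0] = -67.63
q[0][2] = 1.62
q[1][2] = 68.06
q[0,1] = 37.1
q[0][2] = 1.62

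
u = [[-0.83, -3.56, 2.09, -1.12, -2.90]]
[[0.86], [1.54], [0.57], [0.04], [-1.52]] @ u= [[-0.71, -3.06, 1.80, -0.96, -2.49], [-1.28, -5.48, 3.22, -1.72, -4.47], [-0.47, -2.03, 1.19, -0.64, -1.65], [-0.03, -0.14, 0.08, -0.04, -0.12], [1.26, 5.41, -3.18, 1.7, 4.41]]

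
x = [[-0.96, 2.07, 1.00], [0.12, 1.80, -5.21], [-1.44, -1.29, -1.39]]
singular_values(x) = [5.61, 2.8, 1.73]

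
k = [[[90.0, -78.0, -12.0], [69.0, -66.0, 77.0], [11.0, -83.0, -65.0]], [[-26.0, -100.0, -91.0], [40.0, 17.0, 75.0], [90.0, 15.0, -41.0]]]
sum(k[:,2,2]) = -106.0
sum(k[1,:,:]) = -21.0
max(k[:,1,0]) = 69.0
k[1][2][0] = 90.0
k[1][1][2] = 75.0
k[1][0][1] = -100.0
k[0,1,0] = 69.0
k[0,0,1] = -78.0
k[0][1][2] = 77.0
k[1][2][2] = -41.0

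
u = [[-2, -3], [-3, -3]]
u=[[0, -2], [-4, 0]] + [[-2, -1], [1, -3]]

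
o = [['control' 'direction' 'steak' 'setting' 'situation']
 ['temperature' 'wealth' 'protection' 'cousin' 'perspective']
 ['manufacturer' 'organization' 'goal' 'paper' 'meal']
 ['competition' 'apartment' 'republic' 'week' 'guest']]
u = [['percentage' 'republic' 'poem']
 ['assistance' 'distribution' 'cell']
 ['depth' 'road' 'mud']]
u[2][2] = 'mud'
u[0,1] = 'republic'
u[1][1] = 'distribution'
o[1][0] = 'temperature'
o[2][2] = 'goal'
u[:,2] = ['poem', 'cell', 'mud']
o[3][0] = 'competition'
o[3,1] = 'apartment'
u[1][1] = 'distribution'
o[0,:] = ['control', 'direction', 'steak', 'setting', 'situation']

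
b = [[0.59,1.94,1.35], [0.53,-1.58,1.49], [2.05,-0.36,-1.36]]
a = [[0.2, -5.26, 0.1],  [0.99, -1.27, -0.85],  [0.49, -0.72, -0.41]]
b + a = [[0.79,-3.32,1.45],[1.52,-2.85,0.64],[2.54,-1.08,-1.77]]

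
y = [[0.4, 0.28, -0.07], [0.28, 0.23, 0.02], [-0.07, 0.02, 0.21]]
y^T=[[0.40,0.28,-0.07], [0.28,0.23,0.02], [-0.07,0.02,0.21]]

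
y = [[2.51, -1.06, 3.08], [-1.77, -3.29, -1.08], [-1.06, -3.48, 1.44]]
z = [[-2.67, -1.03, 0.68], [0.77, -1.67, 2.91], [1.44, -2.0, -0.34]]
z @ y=[[-5.6, 3.85, -6.13], [1.8, -5.45, 8.37], [7.51, 6.24, 6.11]]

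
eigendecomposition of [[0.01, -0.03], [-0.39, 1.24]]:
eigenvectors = [[-0.95,0.02], [-0.3,-1.00]]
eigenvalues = [0.0, 1.25]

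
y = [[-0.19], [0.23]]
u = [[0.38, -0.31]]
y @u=[[-0.07, 0.06], [0.09, -0.07]]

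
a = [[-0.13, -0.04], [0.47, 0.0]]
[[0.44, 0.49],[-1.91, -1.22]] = a@[[-4.06, -2.60],[2.13, -3.77]]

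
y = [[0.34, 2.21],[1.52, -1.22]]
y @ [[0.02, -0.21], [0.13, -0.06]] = [[0.29, -0.20],[-0.13, -0.25]]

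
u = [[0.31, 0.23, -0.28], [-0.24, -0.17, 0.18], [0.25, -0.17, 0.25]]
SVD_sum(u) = [[0.28,0.25,-0.3], [-0.20,-0.18,0.21], [-0.06,-0.05,0.06]] + [[0.03, -0.01, 0.02], [-0.04, 0.02, -0.03], [0.31, -0.12, 0.19]] + [[0.0, -0.01, -0.0],[0.0, -0.01, -0.01],[0.0, -0.00, -0.0]]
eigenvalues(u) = [(0.2+0.32j), (0.2-0.32j), (-0.02+0j)]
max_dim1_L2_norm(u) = 0.48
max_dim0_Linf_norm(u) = 0.31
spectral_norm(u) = 0.59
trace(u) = 0.39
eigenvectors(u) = [[-0.10+0.60j, (-0.1-0.6j), -0.07+0.00j], [0.03-0.41j, (0.03+0.41j), (0.81+0j)], [(0.68+0j), 0.68-0.00j, (0.58+0j)]]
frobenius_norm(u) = 0.71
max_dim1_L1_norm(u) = 0.82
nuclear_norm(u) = 0.99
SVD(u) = [[-0.80, -0.11, -0.59], [0.57, 0.14, -0.81], [0.17, -0.98, -0.05]] @ diag([0.5929280431198742, 0.38533013020721935, 0.012531018973888645]) @ [[-0.58,-0.52,0.62], [-0.81,0.31,-0.5], [-0.07,0.79,0.6]]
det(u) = -0.00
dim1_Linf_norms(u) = [0.31, 0.24, 0.25]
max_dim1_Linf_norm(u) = 0.31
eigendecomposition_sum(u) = [[0.15+0.14j, 0.11-0.05j, -0.14+0.09j], [-0.11-0.09j, -0.07+0.04j, (0.09-0.07j)], [(0.13-0.2j), (-0.08-0.12j), 0.13+0.14j]] + [[0.15-0.14j, 0.11+0.05j, -0.14-0.09j], [(-0.11+0.09j), -0.07-0.04j, 0.09+0.07j], [(0.13+0.2j), (-0.08+0.12j), 0.13-0.14j]] + [[0j, -0j, 0.00+0.00j],  [-0.01-0.00j, (-0.02+0j), -0.00-0.00j],  [(-0.01-0j), -0.01+0.00j, -0.00-0.00j]]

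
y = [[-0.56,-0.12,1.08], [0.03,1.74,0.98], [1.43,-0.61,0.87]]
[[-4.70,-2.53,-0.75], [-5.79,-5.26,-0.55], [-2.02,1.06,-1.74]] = y @ [[0.66, 1.12, -0.54], [-1.02, -1.93, 0.23], [-4.12, -1.98, -0.95]]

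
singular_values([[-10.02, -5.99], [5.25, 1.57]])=[12.84, 1.22]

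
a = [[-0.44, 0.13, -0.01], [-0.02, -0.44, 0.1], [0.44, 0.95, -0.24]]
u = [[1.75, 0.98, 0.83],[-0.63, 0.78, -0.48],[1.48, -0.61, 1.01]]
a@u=[[-0.87, -0.32, -0.44],[0.39, -0.42, 0.30],[-0.18, 1.32, -0.33]]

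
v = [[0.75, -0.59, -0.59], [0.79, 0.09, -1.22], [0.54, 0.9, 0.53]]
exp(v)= [[1.49, -1.02, -0.34], [0.43, 0.23, -1.49], [1.25, 0.65, 0.75]]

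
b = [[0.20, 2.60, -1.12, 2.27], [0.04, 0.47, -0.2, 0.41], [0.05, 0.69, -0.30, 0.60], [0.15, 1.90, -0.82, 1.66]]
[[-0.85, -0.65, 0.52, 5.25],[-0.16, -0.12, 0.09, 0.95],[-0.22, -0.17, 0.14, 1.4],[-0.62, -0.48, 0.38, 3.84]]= b @[[-0.41,-0.98,-1.22,0.20], [-1.03,-0.56,-0.27,1.27], [-0.29,-0.02,-0.56,-1.99], [0.7,0.43,0.37,-0.14]]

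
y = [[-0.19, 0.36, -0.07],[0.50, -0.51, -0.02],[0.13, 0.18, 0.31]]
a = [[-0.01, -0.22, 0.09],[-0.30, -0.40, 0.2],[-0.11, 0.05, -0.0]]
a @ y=[[-0.10, 0.12, 0.03], [-0.12, 0.13, 0.09], [0.05, -0.07, 0.01]]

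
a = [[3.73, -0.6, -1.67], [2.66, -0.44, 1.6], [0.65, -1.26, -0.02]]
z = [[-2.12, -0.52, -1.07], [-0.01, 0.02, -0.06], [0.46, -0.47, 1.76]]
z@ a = [[-9.99, 2.85, 2.73], [-0.02, 0.07, 0.05], [1.61, -2.29, -1.56]]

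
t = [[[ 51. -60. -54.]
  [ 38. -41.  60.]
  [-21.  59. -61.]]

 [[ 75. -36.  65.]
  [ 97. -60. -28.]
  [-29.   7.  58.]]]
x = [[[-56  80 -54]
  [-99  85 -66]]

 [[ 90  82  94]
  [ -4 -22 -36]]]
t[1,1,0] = 97.0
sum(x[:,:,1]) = 225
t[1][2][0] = -29.0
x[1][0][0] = 90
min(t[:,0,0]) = 51.0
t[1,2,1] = 7.0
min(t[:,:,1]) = -60.0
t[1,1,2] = -28.0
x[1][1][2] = -36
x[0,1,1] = 85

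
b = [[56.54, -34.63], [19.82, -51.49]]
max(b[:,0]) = 56.54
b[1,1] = -51.49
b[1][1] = -51.49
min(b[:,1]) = -51.49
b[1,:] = [19.82, -51.49]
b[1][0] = 19.82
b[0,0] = 56.54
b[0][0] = 56.54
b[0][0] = 56.54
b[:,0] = [56.54, 19.82]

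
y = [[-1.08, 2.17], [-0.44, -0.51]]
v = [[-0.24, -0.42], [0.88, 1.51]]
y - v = [[-0.84, 2.59], [-1.32, -2.02]]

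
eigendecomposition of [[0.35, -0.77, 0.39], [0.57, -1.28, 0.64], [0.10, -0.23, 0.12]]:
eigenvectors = [[(-0.51+0j), (0.85+0j), (0.85-0j)], [(-0.85+0j), (0.32+0.18j), (0.32-0.18j)], [(-0.15+0j), (-0.12+0.36j), (-0.12-0.36j)]]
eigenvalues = [(-0.83+0j), (0.01+0j), (0.01-0j)]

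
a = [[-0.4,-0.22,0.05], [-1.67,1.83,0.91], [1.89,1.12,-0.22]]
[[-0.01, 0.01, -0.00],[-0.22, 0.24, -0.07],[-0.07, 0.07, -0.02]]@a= [[-0.01,  0.02,  0.01], [-0.45,  0.41,  0.22], [-0.13,  0.12,  0.06]]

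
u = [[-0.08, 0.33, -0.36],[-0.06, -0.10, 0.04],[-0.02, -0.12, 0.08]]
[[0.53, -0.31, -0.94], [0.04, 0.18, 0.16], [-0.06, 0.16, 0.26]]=u @[[-1.4, -1.14, 0.69], [-0.02, -1.01, -1.62], [-1.19, 0.20, 0.97]]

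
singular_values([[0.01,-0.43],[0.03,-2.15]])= [2.19, 0.0]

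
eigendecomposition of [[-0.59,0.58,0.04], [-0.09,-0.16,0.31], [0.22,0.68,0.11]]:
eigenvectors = [[(-0.8+0j),  (-0.8-0j),  (0.25+0j)], [(-0.05-0.38j),  -0.05+0.38j,  0.40+0.00j], [0.15+0.44j,  (0.15-0.44j),  (0.88+0j)]]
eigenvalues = [(-0.56+0.25j), (-0.56-0.25j), (0.48+0j)]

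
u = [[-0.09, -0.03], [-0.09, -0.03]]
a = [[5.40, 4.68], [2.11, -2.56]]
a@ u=[[-0.91, -0.30],[0.04, 0.01]]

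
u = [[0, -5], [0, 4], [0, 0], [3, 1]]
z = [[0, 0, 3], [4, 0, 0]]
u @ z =[[-20, 0, 0], [16, 0, 0], [0, 0, 0], [4, 0, 9]]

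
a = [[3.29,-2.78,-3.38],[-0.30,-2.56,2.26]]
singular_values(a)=[5.49, 3.41]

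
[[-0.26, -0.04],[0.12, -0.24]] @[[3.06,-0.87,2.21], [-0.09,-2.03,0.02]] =[[-0.79, 0.31, -0.58], [0.39, 0.38, 0.26]]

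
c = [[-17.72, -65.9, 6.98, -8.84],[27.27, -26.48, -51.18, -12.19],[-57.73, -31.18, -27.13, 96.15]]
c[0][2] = 6.98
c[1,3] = -12.19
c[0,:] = [-17.72, -65.9, 6.98, -8.84]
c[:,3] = [-8.84, -12.19, 96.15]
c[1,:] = [27.27, -26.48, -51.18, -12.19]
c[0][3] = -8.84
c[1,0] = 27.27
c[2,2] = -27.13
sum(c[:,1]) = -123.56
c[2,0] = -57.73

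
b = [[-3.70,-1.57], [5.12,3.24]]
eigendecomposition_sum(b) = [[-3.05, -0.88],[2.85, 0.82]] + [[-0.65, -0.69],[2.27, 2.42]]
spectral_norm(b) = 7.25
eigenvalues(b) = [-2.23, 1.77]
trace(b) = -0.46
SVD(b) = [[-0.55, 0.83], [0.83, 0.55]] @ diag([7.250528690798616, 0.5447326903226102]) @ [[0.87, 0.49], [-0.49, 0.87]]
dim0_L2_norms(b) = [6.32, 3.6]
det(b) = -3.95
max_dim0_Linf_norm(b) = 5.12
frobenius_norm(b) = 7.27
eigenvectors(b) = [[-0.73, 0.28],[0.68, -0.96]]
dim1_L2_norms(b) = [4.02, 6.06]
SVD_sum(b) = [[-3.48,-1.97], [5.27,2.98]] + [[-0.22, 0.4],  [-0.15, 0.26]]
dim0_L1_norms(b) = [8.82, 4.81]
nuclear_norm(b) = 7.80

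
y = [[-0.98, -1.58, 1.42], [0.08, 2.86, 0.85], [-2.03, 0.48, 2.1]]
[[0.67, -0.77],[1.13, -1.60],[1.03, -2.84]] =y@[[0.47, 0.80], [0.11, -0.44], [0.92, -0.48]]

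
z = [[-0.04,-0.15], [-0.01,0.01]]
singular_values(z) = [0.16, 0.01]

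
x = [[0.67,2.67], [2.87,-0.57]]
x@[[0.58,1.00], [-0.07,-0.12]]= [[0.2, 0.35], [1.70, 2.94]]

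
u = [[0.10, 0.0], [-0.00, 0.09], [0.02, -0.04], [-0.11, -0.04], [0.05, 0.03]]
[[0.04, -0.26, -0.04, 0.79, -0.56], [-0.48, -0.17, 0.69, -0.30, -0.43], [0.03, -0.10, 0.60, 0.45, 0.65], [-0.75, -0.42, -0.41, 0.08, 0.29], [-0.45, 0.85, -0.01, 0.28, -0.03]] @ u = [[-0.11, -0.07], [-0.02, -0.04], [-0.00, -0.03], [-0.08, -0.02], [-0.08, 0.06]]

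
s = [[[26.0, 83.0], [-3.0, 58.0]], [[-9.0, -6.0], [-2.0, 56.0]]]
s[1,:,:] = [[-9.0, -6.0], [-2.0, 56.0]]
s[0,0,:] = [26.0, 83.0]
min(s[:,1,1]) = 56.0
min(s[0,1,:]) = -3.0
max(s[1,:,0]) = -2.0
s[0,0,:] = [26.0, 83.0]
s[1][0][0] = -9.0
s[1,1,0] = -2.0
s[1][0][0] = -9.0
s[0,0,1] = 83.0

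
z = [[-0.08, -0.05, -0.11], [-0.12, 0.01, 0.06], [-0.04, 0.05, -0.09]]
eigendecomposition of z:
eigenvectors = [[(0.44+0j), 0.75+0.00j, 0.75-0.00j], [(-0.84+0j), (0.62+0.14j), 0.62-0.14j], [(-0.32+0j), (0.05-0.17j), (0.05+0.17j)]]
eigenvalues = [(0.1+0j), (-0.13+0.02j), (-0.13-0.02j)]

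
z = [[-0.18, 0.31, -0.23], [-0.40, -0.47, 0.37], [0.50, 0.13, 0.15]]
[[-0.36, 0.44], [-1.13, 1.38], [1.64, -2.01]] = z@[[2.53, -3.09], [1.33, -1.62], [1.37, -1.67]]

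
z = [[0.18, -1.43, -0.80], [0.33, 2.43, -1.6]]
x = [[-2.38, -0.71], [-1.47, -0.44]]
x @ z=[[-0.66, 1.68, 3.04],[-0.41, 1.03, 1.88]]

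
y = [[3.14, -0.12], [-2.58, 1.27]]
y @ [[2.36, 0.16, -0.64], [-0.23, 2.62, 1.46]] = [[7.44,0.19,-2.18],[-6.38,2.91,3.51]]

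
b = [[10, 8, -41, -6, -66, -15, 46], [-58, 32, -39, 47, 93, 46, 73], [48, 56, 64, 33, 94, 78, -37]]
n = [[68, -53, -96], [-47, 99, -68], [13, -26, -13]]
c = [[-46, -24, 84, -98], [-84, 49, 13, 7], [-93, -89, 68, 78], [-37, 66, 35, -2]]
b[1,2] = -39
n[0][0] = 68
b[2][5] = 78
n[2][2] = -13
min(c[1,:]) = -84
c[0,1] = -24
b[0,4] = -66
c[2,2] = 68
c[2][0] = -93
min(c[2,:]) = -93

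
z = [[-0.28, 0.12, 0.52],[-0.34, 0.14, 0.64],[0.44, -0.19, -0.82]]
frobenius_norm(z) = 1.35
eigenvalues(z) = [-0.95, -0.0, -0.01]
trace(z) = -0.96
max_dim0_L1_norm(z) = 1.98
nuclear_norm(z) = 1.35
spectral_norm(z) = 1.35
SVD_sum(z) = [[-0.28, 0.12, 0.52],[-0.34, 0.15, 0.64],[0.44, -0.19, -0.82]] + [[-0.00, 0.0, -0.00], [0.00, -0.01, 0.0], [0.0, -0.00, 0.00]] + [[-0.0,-0.00,-0.00], [0.0,0.0,0.0], [-0.0,-0.0,-0.00]]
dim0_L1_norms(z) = [1.06, 0.45, 1.98]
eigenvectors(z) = [[0.45, 0.83, 0.16],[0.55, 0.43, 0.98],[-0.7, 0.35, -0.14]]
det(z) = -0.00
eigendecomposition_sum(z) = [[-0.28,0.12,0.52],  [-0.35,0.15,0.64],  [0.44,-0.19,-0.82]] + [[-0.00,0.0,-0.00], [-0.00,0.00,-0.00], [-0.0,0.0,-0.00]] + [[0.00, -0.00, -0.0], [0.01, -0.01, -0.00], [-0.0, 0.00, 0.0]]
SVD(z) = [[-0.45,0.28,0.85], [-0.55,-0.84,-0.02], [0.71,-0.48,0.53]] @ diag([1.3453814268527786, 0.006934038611557416, 0.0008575477335060804]) @ [[0.46, -0.2, -0.86], [-0.26, 0.90, -0.35], [-0.85, -0.39, -0.36]]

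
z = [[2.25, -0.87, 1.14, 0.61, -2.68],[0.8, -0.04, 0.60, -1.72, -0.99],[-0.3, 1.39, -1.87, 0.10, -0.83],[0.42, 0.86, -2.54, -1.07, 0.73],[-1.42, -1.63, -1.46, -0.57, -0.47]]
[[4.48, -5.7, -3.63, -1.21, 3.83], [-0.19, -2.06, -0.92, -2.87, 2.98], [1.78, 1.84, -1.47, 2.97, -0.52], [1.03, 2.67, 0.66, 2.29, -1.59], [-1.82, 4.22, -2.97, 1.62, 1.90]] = z@[[1.43, -1.46, 0.31, -0.20, -0.12], [0.30, -0.32, 0.66, 0.07, -0.68], [-0.63, -1.2, 0.51, -1.41, 0.35], [0.91, -0.16, -0.08, 1.13, -0.87], [-0.63, 0.46, 1.60, -0.08, -1.36]]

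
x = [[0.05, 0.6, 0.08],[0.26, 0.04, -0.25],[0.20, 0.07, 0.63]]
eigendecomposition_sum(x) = [[-0.19-0.00j, (0.26-0j), 0.08-0.00j], [0.13+0.00j, -0.18+0.00j, -0.06+0.00j], [0.03+0.00j, -0.04+0.00j, (-0.01+0j)]] + [[0.12+0.10j,0.17+0.10j,0.00+0.22j], [0.06+0.15j,(0.11+0.17j),(-0.1+0.2j)], [(0.09-0.23j),0.05-0.31j,(0.32-0.12j)]] + [[0.12-0.10j, (0.17-0.1j), -0.22j], [0.06-0.15j, (0.11-0.17j), (-0.1-0.2j)], [0.09+0.23j, (0.05+0.31j), 0.32+0.12j]]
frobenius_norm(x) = 0.97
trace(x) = 0.72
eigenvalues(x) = [(-0.38+0j), (0.55+0.15j), (0.55-0.15j)]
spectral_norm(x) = 0.73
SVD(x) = [[0.51, -0.84, 0.18], [-0.19, -0.32, -0.93], [0.84, 0.44, -0.33]] @ diag([0.7271393926082949, 0.5667188724890848, 0.30413487679307794]) @ [[0.2, 0.49, 0.85], [-0.06, -0.86, 0.51], [-0.98, 0.15, 0.14]]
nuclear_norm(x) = 1.60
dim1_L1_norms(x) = [0.73, 0.55, 0.9]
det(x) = -0.13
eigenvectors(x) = [[(0.81+0j), 0.17-0.44j, (0.17+0.44j)],[-0.57+0.00j, 0.35-0.33j, (0.35+0.33j)],[-0.12+0.00j, (-0.74+0j), -0.74-0.00j]]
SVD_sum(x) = [[0.07,0.18,0.32], [-0.03,-0.07,-0.12], [0.12,0.3,0.51]] + [[0.03, 0.41, -0.24], [0.01, 0.15, -0.09], [-0.02, -0.22, 0.13]] + [[-0.05, 0.01, 0.01], [0.28, -0.04, -0.04], [0.10, -0.02, -0.01]]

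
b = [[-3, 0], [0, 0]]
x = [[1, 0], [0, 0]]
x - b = [[4, 0], [0, 0]]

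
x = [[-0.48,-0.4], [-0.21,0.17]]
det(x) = -0.166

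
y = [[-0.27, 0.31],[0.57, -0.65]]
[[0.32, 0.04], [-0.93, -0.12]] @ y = [[-0.06, 0.07], [0.18, -0.21]]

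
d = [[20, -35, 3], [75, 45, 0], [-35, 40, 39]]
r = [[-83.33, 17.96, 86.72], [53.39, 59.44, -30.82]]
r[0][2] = 86.72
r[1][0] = 53.39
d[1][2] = 0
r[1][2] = -30.82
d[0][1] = -35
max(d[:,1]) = 45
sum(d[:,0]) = 60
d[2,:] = [-35, 40, 39]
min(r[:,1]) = 17.96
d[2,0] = -35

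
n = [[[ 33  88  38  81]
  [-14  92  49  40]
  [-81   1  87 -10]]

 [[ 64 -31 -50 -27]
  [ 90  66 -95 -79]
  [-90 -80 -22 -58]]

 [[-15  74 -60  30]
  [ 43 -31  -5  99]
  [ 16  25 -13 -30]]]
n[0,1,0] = -14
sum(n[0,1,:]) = 167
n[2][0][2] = -60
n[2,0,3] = 30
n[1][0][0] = 64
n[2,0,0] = -15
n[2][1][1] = -31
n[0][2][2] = 87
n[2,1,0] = 43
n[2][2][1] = 25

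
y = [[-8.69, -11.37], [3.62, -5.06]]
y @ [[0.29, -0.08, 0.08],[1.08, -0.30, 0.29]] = [[-14.80, 4.11, -3.99],[-4.42, 1.23, -1.18]]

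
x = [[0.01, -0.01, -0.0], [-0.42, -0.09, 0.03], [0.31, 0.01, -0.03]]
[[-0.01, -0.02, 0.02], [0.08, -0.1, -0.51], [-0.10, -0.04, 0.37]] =x @ [[-0.37, -0.15, 1.37],[0.82, 1.93, -0.17],[-0.2, 0.43, 1.66]]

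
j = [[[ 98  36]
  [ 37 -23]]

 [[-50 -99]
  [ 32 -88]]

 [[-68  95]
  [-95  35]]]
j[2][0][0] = -68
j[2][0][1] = 95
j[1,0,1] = -99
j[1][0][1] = -99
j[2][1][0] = -95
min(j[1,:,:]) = -99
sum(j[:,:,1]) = -44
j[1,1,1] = -88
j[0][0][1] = 36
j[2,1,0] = -95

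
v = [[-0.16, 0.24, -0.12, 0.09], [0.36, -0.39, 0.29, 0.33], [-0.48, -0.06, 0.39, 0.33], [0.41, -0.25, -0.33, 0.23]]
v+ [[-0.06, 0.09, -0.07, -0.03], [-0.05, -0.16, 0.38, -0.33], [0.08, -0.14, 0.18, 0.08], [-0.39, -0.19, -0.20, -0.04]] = [[-0.22, 0.33, -0.19, 0.06], [0.31, -0.55, 0.67, 0.00], [-0.40, -0.20, 0.57, 0.41], [0.02, -0.44, -0.53, 0.19]]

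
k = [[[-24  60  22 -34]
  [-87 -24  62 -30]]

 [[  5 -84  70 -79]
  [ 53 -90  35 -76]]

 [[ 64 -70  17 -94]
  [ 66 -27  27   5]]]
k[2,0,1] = -70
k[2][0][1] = -70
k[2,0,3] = -94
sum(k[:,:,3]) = -308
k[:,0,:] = [[-24, 60, 22, -34], [5, -84, 70, -79], [64, -70, 17, -94]]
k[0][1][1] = -24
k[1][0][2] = 70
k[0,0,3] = -34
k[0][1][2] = 62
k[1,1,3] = -76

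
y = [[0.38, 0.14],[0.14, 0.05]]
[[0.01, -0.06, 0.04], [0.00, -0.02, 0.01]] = y @ [[0.04,  -0.12,  0.07],[-0.02,  -0.10,  0.06]]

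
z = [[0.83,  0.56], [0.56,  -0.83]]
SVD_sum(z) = [[0.0,0.56], [0.00,-0.83]] + [[0.83,  0.0], [0.56,  0.0]]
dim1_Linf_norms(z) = [0.83, 0.83]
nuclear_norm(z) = 2.00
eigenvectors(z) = [[0.96, -0.29], [0.29, 0.96]]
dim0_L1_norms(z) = [1.39, 1.39]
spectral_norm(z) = 1.00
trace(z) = 0.00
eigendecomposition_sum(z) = [[0.92, 0.28],  [0.28, 0.09]] + [[-0.09, 0.28], [0.28, -0.92]]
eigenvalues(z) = [1.0, -1.0]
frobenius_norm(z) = 1.42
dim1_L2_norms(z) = [1.0, 1.0]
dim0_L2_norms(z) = [1.0, 1.0]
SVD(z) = [[-0.56, -0.83], [0.83, -0.56]] @ diag([1.0012492197250393, 1.001249219725039]) @ [[-0.00, -1.00], [-1.0, -0.00]]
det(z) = -1.00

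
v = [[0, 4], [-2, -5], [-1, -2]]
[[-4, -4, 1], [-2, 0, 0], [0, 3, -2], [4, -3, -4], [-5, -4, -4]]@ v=[[7, 2], [0, -8], [-4, -11], [10, 39], [12, 8]]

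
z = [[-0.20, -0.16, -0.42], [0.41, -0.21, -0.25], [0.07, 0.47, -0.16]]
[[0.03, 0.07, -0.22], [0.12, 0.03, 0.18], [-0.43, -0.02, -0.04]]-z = [[0.23, 0.23, 0.20], [-0.29, 0.24, 0.43], [-0.50, -0.49, 0.12]]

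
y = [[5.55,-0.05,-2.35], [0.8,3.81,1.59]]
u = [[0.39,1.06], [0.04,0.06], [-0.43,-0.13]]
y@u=[[3.17, 6.19], [-0.22, 0.87]]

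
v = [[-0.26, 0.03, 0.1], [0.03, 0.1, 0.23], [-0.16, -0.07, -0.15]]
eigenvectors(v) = [[0.29-0.26j, (0.29+0.26j), (-0.04+0j)],[(-0.6-0.15j), -0.60+0.15j, 0.92+0.00j],[0.68+0.00j, 0.68-0.00j, -0.38+0.00j]]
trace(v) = -0.31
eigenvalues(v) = [(-0.16+0.08j), (-0.16-0.08j), 0j]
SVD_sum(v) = [[-0.03, -0.02, -0.04], [0.12, 0.08, 0.18], [-0.12, -0.08, -0.17]] + [[-0.23, 0.05, 0.14], [-0.09, 0.02, 0.05], [-0.04, 0.01, 0.02]] + [[0.00, -0.0, 0.00], [-0.00, 0.00, -0.0], [-0.0, 0.00, -0.0]]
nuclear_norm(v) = 0.63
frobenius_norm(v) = 0.44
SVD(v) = [[0.16, 0.92, -0.36], [-0.7, 0.36, 0.61], [0.69, 0.16, 0.70]] @ diag([0.32471439487084536, 0.29976430442700464, 0.0013869228726956216]) @ [[-0.53, -0.35, -0.77],[-0.85, 0.18, 0.5],[-0.04, 0.92, -0.39]]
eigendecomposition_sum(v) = [[-0.13-0.08j, (0.02+0.05j), 0.05+0.12j],[0.02+0.24j, 0.05-0.06j, 0.11-0.17j],[-0.08-0.25j, (-0.03+0.08j), -0.07+0.21j]] + [[-0.13+0.08j,0.02-0.05j,(0.05-0.12j)],  [0.02-0.24j,(0.05+0.06j),(0.11+0.17j)],  [-0.08+0.25j,(-0.03-0.08j),(-0.07-0.21j)]] + [[0.00-0.00j, (-0+0j), (-0+0j)], [-0.00+0.00j, 0.01-0.00j, 0.01-0.00j], [0.00-0.00j, (-0+0j), (-0+0j)]]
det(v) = 0.00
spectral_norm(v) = 0.32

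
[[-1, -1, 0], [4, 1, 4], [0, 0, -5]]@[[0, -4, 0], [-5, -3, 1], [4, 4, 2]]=[[5, 7, -1], [11, -3, 9], [-20, -20, -10]]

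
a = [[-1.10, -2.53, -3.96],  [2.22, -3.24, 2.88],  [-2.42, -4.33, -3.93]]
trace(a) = -8.27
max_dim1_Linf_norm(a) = 4.33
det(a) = 36.95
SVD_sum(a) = [[-1.73, -2.69, -3.53], [0.4, 0.63, 0.83], [-2.26, -3.52, -4.62]] + [[-0.03,0.08,-0.04], [1.71,-3.88,2.12], [0.33,-0.75,0.41]] + [[0.66,0.08,-0.39], [0.11,0.01,-0.06], [-0.49,-0.06,0.28]]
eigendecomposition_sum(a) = [[0.67+0.00j, (0.1+0j), -0.48+0.00j], [(0.08+0j), (0.01+0j), (-0.06+0j)], [(-0.4-0j), (-0.06+0j), (0.29-0j)]] + [[(-0.88+0.45j), (-1.31-1.94j), (-1.74+0.36j)], [(1.07+0.83j), (-1.63+2.76j), 1.47+1.93j], [(-1.01+0.78j), (-2.14-2.14j), (-2.11+0.88j)]] + [[-0.88-0.45j, (-1.31+1.94j), (-1.74-0.36j)], [1.07-0.83j, (-1.63-2.76j), (1.47-1.93j)], [(-1.01-0.78j), -2.14+2.14j, (-2.11-0.88j)]]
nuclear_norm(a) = 13.72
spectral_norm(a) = 7.93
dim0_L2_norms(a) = [3.46, 5.97, 6.28]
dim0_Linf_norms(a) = [2.42, 4.33, 3.96]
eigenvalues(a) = [(0.97+0j), (-4.62+4.09j), (-4.62-4.09j)]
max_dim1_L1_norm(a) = 10.68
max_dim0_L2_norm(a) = 6.28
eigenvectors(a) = [[(-0.85+0j), 0.20-0.42j, (0.2+0.42j)], [-0.10+0.00j, -0.64+0.00j, -0.64-0.00j], [0.51+0.00j, 0.15-0.59j, 0.15+0.59j]]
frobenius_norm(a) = 9.33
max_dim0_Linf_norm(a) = 4.33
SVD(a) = [[-0.60, 0.02, -0.8], [0.14, -0.98, -0.13], [-0.79, -0.19, 0.59]] @ diag([7.925518196079401, 4.828769107451358, 0.9655310614049261]) @ [[0.36, 0.56, 0.74], [-0.36, 0.82, -0.45], [-0.86, -0.11, 0.50]]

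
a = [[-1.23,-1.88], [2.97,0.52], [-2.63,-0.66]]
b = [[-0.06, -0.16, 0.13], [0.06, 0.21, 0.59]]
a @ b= [[-0.04, -0.2, -1.27], [-0.15, -0.37, 0.69], [0.12, 0.28, -0.73]]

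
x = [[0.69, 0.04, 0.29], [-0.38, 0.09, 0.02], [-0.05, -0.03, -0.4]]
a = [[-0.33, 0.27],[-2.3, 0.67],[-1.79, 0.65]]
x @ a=[[-0.84,0.40], [-0.12,-0.03], [0.8,-0.29]]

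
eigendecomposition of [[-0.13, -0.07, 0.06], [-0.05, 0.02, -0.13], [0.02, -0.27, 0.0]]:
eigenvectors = [[0.25+0.00j, (-0.46-0.21j), (-0.46+0.21j)], [-0.59+0.00j, (0.42-0.04j), 0.42+0.04j], [0.77+0.00j, 0.75+0.00j, 0.75-0.00j]]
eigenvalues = [(0.21+0j), (-0.16+0.01j), (-0.16-0.01j)]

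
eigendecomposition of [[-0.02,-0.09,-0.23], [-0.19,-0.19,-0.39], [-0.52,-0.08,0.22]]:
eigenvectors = [[0.33, -0.27, -0.38], [0.41, 0.91, -0.84], [-0.85, -0.32, -0.39]]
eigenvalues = [0.46, 0.01, -0.46]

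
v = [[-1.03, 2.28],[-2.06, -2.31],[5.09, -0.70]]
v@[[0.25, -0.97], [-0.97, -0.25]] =[[-2.47,0.43], [1.73,2.58], [1.95,-4.76]]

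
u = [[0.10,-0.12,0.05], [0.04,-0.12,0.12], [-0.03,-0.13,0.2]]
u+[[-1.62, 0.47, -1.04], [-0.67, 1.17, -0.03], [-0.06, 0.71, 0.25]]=[[-1.52, 0.35, -0.99], [-0.63, 1.05, 0.09], [-0.09, 0.58, 0.45]]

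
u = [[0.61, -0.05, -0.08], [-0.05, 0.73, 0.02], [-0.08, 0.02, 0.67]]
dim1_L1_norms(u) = [0.74, 0.8, 0.77]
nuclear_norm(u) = 2.01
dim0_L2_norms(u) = [0.62, 0.73, 0.68]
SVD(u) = [[0.46, -0.30, -0.83],[-0.74, -0.65, -0.17],[-0.49, 0.69, -0.52]] @ diag([0.7748447290900106, 0.6858102309393511, 0.5493450399706389]) @ [[0.46, -0.74, -0.49], [-0.3, -0.65, 0.69], [-0.83, -0.17, -0.52]]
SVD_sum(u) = [[0.17, -0.26, -0.18],[-0.26, 0.42, 0.28],[-0.18, 0.28, 0.19]] + [[0.06, 0.13, -0.14], [0.13, 0.29, -0.31], [-0.14, -0.31, 0.33]] + [[0.38,  0.08,  0.24], [0.08,  0.02,  0.05], [0.24,  0.05,  0.15]]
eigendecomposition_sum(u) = [[0.38, 0.08, 0.24], [0.08, 0.02, 0.05], [0.24, 0.05, 0.15]] + [[0.17, -0.26, -0.18], [-0.26, 0.42, 0.28], [-0.18, 0.28, 0.19]] + [[0.06,0.13,-0.14], [0.13,0.29,-0.31], [-0.14,-0.31,0.33]]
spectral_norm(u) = 0.77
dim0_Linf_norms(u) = [0.61, 0.73, 0.67]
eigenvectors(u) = [[0.83, 0.46, -0.30], [0.17, -0.74, -0.65], [0.52, -0.49, 0.69]]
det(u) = 0.29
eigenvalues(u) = [0.55, 0.77, 0.69]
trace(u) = 2.01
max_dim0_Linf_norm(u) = 0.73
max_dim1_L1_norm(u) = 0.8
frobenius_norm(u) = 1.17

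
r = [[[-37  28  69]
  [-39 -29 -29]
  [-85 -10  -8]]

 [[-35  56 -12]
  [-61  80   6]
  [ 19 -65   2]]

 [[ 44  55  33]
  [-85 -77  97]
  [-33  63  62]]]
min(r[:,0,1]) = 28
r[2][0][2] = 33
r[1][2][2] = 2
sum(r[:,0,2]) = 90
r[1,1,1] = 80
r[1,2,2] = 2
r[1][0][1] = 56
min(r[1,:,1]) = -65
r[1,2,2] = 2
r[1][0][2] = -12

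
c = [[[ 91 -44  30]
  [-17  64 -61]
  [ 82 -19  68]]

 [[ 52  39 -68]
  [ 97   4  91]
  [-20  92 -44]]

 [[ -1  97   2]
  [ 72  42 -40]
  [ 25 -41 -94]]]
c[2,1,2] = -40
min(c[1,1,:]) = 4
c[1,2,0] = -20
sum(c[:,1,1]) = 110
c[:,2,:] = [[82, -19, 68], [-20, 92, -44], [25, -41, -94]]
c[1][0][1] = 39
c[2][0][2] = 2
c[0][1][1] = 64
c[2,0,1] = 97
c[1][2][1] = 92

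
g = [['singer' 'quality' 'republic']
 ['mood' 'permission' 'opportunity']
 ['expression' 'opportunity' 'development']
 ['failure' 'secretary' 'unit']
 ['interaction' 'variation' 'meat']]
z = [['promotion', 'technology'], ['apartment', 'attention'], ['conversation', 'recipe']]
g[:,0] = ['singer', 'mood', 'expression', 'failure', 'interaction']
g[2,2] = 'development'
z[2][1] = 'recipe'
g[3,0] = 'failure'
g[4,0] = 'interaction'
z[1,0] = 'apartment'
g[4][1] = 'variation'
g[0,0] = 'singer'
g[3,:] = ['failure', 'secretary', 'unit']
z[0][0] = 'promotion'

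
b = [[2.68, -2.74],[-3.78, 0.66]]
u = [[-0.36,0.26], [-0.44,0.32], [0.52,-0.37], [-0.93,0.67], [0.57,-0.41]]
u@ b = [[-1.95, 1.16], [-2.39, 1.42], [2.79, -1.67], [-5.03, 2.99], [3.08, -1.83]]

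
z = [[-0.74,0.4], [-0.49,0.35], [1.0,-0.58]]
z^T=[[-0.74,  -0.49,  1.00], [0.4,  0.35,  -0.58]]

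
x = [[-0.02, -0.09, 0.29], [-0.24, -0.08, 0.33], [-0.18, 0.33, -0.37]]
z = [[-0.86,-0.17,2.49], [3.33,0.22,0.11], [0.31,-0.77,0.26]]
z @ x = [[-0.39, 0.91, -1.23], [-0.14, -0.28, 1.00], [0.13, 0.12, -0.26]]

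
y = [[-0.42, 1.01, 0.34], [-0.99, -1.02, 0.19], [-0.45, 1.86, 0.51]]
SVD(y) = [[-0.45, -0.29, -0.84], [0.36, -0.92, 0.12], [-0.81, -0.25, 0.52]] @ diag([2.4032694303456927, 1.2309297460992072, 0.0028293698996409047]) @ [[0.08, -0.97, -0.21], [0.93, 0.15, -0.33], [0.35, -0.17, 0.92]]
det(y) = 0.01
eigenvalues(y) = [(-0.47+0.53j), (-0.47-0.53j), (0.02+0j)]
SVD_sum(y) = [[-0.09, 1.06, 0.23],[0.07, -0.85, -0.18],[-0.16, 1.91, 0.41]] + [[-0.33, -0.05, 0.12], [-1.06, -0.17, 0.37], [-0.29, -0.05, 0.1]] + [[-0.00, 0.0, -0.0], [0.0, -0.0, 0.0], [0.00, -0.0, 0.00]]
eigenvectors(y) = [[(0.45+0.04j), 0.45-0.04j, (0.35+0j)], [-0.31+0.24j, (-0.31-0.24j), -0.16+0.00j], [0.80+0.00j, 0.80-0.00j, (0.92+0j)]]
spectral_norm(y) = 2.40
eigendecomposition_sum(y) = [[(-0.2+1.09j), 0.50+0.32j, 0.16-0.35j], [(-0.5-0.81j), -0.51+0.08j, (0.1+0.32j)], [-0.19+1.93j, (0.92+0.49j), (0.23-0.64j)]] + [[(-0.2-1.09j), (0.5-0.32j), 0.16+0.35j], [(-0.5+0.81j), (-0.51-0.08j), (0.1-0.32j)], [-0.19-1.93j, 0.92-0.49j, (0.23+0.64j)]] + [[-0.03-0.00j,0.00-0.00j,(0.02+0j)], [(0.01+0j),(-0+0j),-0.01-0.00j], [(-0.07-0j),0.01-0.00j,0.05+0.00j]]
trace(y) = -0.93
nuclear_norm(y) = 3.64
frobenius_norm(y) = 2.70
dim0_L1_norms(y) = [1.86, 3.89, 1.04]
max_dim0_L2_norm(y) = 2.35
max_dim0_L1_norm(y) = 3.89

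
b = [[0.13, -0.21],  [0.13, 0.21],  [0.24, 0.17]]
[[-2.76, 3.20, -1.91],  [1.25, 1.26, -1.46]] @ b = [[-0.40, 0.93], [-0.02, -0.25]]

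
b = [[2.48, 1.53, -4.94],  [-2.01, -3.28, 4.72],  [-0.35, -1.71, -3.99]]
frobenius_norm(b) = 9.43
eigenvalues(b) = [(1.7+0j), (-3.25+2.23j), (-3.25-2.23j)]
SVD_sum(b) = [[1.88,1.73,-5.09],[-1.94,-1.79,5.25],[0.97,0.89,-2.62]] + [[0.04,0.09,0.04], [-0.52,-1.26,-0.62], [-1.12,-2.70,-1.33]] + [[0.57, -0.29, 0.11], [0.45, -0.23, 0.09], [-0.19, 0.1, -0.04]]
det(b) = 26.37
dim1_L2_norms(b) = [5.74, 6.09, 4.36]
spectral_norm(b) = 8.70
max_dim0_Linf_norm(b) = 4.94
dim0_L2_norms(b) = [3.21, 4.0, 7.91]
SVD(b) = [[-0.66, -0.03, 0.75], [0.68, 0.42, 0.60], [-0.34, 0.91, -0.26]] @ diag([8.695829985435656, 3.548359511212659, 0.854509007316355]) @ [[-0.33, -0.30, 0.89], [-0.35, -0.84, -0.41], [0.88, -0.45, 0.17]]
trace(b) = -4.79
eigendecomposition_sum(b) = [[2.10+0.00j, (0.99+0j), (-1+0j)], [-0.76+0.00j, -0.36+0.00j, (0.36+0j)], [(0.1+0j), (0.05+0j), -0.05+0.00j]] + [[(0.19-0.55j),(0.27-1.63j),(-1.97-0.81j)],[(-0.63+0.63j),-1.46+2.08j,2.18+2.43j],[-0.22-0.53j,(-0.88-1.37j),-1.97+0.70j]] + [[(0.19+0.55j),0.27+1.63j,(-1.97+0.81j)], [-0.63-0.63j,-1.46-2.08j,2.18-2.43j], [(-0.22+0.53j),-0.88+1.37j,-1.97-0.70j]]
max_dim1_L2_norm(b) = 6.09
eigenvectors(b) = [[-0.94+0.00j, (0.43-0.21j), (0.43+0.21j)], [0.34+0.00j, (-0.74+0j), -0.74-0.00j], [-0.04+0.00j, (0.18-0.44j), (0.18+0.44j)]]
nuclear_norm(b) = 13.10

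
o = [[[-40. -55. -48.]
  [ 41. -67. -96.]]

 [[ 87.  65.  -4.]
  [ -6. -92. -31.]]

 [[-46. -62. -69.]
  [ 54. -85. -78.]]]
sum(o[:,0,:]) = -172.0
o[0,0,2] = -48.0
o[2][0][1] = -62.0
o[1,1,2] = -31.0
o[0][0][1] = -55.0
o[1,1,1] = -92.0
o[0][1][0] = 41.0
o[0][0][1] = -55.0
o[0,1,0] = 41.0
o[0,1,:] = [41.0, -67.0, -96.0]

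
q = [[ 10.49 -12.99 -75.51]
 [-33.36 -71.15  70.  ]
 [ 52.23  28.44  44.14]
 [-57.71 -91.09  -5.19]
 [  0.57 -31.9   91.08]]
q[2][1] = 28.44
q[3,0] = -57.71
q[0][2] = -75.51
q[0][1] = -12.99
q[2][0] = 52.23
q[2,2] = 44.14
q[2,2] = 44.14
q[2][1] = 28.44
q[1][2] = 70.0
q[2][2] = 44.14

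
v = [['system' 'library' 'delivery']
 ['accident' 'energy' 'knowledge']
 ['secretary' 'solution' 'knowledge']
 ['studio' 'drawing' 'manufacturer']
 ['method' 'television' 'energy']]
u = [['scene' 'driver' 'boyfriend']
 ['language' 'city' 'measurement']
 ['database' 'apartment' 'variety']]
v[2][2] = 'knowledge'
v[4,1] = 'television'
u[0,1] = 'driver'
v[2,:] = ['secretary', 'solution', 'knowledge']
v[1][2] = 'knowledge'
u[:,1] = ['driver', 'city', 'apartment']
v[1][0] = 'accident'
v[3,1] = 'drawing'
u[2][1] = 'apartment'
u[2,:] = ['database', 'apartment', 'variety']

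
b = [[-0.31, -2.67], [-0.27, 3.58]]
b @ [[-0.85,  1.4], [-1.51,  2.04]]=[[4.30, -5.88], [-5.18, 6.93]]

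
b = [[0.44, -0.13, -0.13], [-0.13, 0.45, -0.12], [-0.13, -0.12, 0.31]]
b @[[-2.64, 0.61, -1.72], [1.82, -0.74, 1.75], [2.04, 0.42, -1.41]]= [[-1.66,  0.31,  -0.80], [0.92,  -0.46,  1.18], [0.76,  0.14,  -0.42]]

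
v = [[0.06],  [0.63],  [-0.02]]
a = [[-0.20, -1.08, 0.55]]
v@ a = [[-0.01, -0.06, 0.03], [-0.13, -0.68, 0.35], [0.0, 0.02, -0.01]]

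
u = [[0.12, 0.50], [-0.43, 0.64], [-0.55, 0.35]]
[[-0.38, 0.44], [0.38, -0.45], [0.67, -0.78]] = u@[[-1.48, 1.72], [-0.40, 0.46]]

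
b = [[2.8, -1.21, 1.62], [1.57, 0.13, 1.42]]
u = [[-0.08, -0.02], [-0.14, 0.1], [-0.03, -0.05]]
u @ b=[[-0.26, 0.09, -0.16], [-0.24, 0.18, -0.08], [-0.16, 0.03, -0.12]]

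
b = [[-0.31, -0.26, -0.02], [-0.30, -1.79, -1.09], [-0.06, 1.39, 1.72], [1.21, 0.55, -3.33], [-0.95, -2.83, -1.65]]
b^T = [[-0.31,-0.30,-0.06,1.21,-0.95],[-0.26,-1.79,1.39,0.55,-2.83],[-0.02,-1.09,1.72,-3.33,-1.65]]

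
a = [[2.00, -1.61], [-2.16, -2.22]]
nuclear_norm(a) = 5.66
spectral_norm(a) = 3.13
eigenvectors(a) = [[0.92, 0.31], [-0.40, 0.95]]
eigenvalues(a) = [2.71, -2.93]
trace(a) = -0.22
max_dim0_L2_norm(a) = 2.94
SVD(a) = [[-0.23, 0.97], [0.97, 0.23]] @ diag([3.125552368448977, 2.533184239664181]) @ [[-0.82, -0.57], [0.57, -0.82]]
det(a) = -7.92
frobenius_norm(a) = 4.02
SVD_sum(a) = [[0.59, 0.41], [-2.49, -1.75]] + [[1.41,-2.02],[0.33,-0.47]]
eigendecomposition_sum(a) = [[2.37, -0.77], [-1.04, 0.34]] + [[-0.37, -0.84], [-1.12, -2.56]]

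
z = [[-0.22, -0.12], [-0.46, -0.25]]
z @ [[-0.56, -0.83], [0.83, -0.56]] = [[0.02,0.25], [0.05,0.52]]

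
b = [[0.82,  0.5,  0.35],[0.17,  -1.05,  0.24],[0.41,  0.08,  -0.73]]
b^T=[[0.82,0.17,0.41], [0.50,-1.05,0.08], [0.35,0.24,-0.73]]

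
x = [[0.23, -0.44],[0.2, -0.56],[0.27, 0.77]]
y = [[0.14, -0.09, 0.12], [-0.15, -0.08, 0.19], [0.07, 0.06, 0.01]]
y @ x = [[0.05, 0.08], [0.00, 0.26], [0.03, -0.06]]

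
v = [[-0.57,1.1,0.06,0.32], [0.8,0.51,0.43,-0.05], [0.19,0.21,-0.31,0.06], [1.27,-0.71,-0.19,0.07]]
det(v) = 0.19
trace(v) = -0.30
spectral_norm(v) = 1.86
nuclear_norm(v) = 3.70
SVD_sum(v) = [[-0.9, 0.71, 0.08, 0.09],  [0.23, -0.18, -0.02, -0.02],  [0.03, -0.02, -0.0, -0.00],  [1.12, -0.88, -0.09, -0.12]] + [[0.31, 0.38, 0.14, 0.06], [0.60, 0.72, 0.26, 0.11], [0.12, 0.14, 0.05, 0.02], [0.13, 0.15, 0.06, 0.02]] + [[0.02, 0.04, -0.19, 0.09], [-0.02, -0.04, 0.20, -0.10], [0.04, 0.06, -0.31, 0.15], [0.02, 0.04, -0.18, 0.09]] + [[-0.0, -0.02, 0.03, 0.08],[0.0, 0.01, -0.01, -0.03],[0.01, 0.03, -0.05, -0.11],[-0.0, -0.02, 0.03, 0.07]]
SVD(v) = [[-0.62, -0.45, -0.42, 0.49], [0.16, -0.86, 0.44, -0.22], [0.02, -0.17, -0.69, -0.71], [0.77, -0.18, -0.40, 0.46]] @ diag([1.86360326467115, 1.137765239382961, 0.5169435710938944, 0.17760201649630603]) @ [[0.78,-0.61,-0.07,-0.08], [-0.61,-0.74,-0.27,-0.11], [-0.11,-0.17,0.88,-0.43], [-0.06,-0.23,0.39,0.89]]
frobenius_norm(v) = 2.25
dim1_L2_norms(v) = [1.28, 1.04, 0.42, 1.47]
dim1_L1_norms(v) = [2.05, 1.79, 0.77, 2.24]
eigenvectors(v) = [[0.65,-0.54,-0.08,-0.17], [-0.29,-0.81,0.22,-0.22], [-0.02,-0.19,-0.05,0.82], [-0.7,-0.07,-0.97,0.49]]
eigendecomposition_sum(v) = [[-0.90, 0.61, -0.15, 0.22], [0.39, -0.27, 0.07, -0.10], [0.03, -0.02, 0.0, -0.01], [0.97, -0.66, 0.17, -0.24]] + [[0.31, 0.51, 0.15, 0.08], [0.47, 0.76, 0.23, 0.12], [0.11, 0.18, 0.05, 0.03], [0.04, 0.07, 0.02, 0.01]] + [[0.02, -0.01, -0.01, 0.02], [-0.05, 0.03, 0.04, -0.06], [0.01, -0.01, -0.01, 0.01], [0.24, -0.15, -0.16, 0.28]] + [[-0.01, -0.01, 0.07, -0.01], [-0.01, -0.01, 0.10, -0.01], [0.04, 0.06, -0.36, 0.03], [0.02, 0.03, -0.22, 0.02]]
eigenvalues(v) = [-1.4, 1.14, 0.33, -0.37]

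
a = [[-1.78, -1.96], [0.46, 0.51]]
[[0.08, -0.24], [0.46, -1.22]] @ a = [[-0.25, -0.28], [-1.38, -1.52]]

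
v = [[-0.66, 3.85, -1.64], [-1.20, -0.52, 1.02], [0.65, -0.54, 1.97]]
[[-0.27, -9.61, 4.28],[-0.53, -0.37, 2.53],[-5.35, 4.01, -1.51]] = v@[[-1.23, 1.87, -2.28],[-1.43, -1.78, 0.81],[-2.7, 0.93, 0.21]]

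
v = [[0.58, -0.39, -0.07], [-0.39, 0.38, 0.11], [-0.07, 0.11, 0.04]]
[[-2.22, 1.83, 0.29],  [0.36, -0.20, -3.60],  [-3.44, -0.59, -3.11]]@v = [[-2.02, 1.59, 0.37], [0.54, -0.61, -0.19], [-1.55, 0.78, 0.05]]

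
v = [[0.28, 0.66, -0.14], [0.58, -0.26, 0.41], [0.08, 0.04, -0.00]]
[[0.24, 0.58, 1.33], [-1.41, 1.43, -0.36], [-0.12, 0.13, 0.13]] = v@[[-2.14, 1.26, 1.01], [1.36, 0.81, 1.26], [0.45, 2.22, -1.52]]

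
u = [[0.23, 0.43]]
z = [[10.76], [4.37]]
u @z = [[4.35]]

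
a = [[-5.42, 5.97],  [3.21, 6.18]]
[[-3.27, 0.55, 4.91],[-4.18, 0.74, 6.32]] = a @ [[-0.09, 0.02, 0.14], [-0.63, 0.11, 0.95]]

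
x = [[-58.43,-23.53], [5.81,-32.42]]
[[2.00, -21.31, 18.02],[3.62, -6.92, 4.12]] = x @ [[0.01, 0.26, -0.24], [-0.11, 0.26, -0.17]]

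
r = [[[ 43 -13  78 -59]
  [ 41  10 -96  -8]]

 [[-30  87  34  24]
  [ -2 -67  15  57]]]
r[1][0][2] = 34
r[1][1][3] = 57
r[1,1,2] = 15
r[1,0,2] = 34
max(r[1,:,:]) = 87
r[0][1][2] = -96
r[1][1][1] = -67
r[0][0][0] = 43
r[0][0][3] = -59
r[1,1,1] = -67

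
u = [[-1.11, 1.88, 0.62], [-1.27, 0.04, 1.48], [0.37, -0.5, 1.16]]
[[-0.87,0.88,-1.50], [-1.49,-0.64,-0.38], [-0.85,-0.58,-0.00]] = u @ [[0.2, 0.21, -0.07], [-0.07, 0.68, -0.74], [-0.83, -0.27, -0.30]]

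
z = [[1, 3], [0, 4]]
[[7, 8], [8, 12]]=z @ [[1, -1], [2, 3]]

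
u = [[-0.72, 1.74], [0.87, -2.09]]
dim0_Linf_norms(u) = [0.87, 2.09]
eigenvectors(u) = [[0.92, -0.64], [0.38, 0.77]]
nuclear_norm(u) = 2.95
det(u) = -0.01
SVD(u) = [[-0.64, 0.77],[0.77, 0.64]] @ diag([2.9446545906959667, 0.0030563856380428508]) @ [[0.38, -0.92],[0.92, 0.38]]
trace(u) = -2.81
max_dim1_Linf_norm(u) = 2.09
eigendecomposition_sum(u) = [[0.0, 0.00], [0.0, 0.00]] + [[-0.72, 1.74], [0.87, -2.09]]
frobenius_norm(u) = 2.94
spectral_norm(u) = 2.94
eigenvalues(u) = [0.0, -2.81]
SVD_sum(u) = [[-0.72, 1.74], [0.87, -2.09]] + [[0.00, 0.00], [0.00, 0.00]]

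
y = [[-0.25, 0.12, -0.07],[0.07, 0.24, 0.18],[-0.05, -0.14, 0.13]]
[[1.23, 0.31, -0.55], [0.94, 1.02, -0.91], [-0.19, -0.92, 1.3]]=y @ [[-3.42, 1.43, -1.48], [3.89, 4.82, -5.76], [1.38, -1.30, 3.21]]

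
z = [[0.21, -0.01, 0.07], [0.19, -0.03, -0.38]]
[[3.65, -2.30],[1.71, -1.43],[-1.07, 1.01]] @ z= [[0.33, 0.03, 1.13], [0.09, 0.03, 0.66], [-0.03, -0.02, -0.46]]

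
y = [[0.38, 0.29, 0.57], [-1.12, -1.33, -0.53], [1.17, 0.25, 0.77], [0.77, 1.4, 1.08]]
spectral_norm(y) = 2.95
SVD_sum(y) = [[0.41,0.44,0.34], [-1.05,-1.12,-0.88], [0.73,0.78,0.61], [1.11,1.19,0.94]] + [[0.09, -0.11, 0.04],[0.12, -0.15, 0.05],[0.43, -0.54, 0.18],[-0.2, 0.25, -0.08]] + [[-0.12, -0.03, 0.19], [-0.19, -0.05, 0.30], [0.01, 0.0, -0.02], [-0.15, -0.04, 0.23]]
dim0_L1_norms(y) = [3.44, 3.27, 2.95]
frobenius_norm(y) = 3.10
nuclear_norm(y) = 4.27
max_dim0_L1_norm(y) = 3.44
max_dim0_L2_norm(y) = 1.97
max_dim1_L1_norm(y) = 3.25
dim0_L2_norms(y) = [1.83, 1.97, 1.54]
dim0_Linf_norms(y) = [1.17, 1.4, 1.08]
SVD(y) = [[-0.24, 0.18, -0.45], [0.6, 0.25, -0.71], [-0.42, 0.86, 0.05], [-0.64, -0.4, -0.54]] @ diag([2.945028346806187, 0.8194761027776386, 0.5064256643224073]) @ [[-0.59, -0.63, -0.5], [0.6, -0.76, 0.25], [0.54, 0.15, -0.83]]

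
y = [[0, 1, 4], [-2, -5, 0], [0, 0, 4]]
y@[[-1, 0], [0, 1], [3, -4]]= [[12, -15], [2, -5], [12, -16]]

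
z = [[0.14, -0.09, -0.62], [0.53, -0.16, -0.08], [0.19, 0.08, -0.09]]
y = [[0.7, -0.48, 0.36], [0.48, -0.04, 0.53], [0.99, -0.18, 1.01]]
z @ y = [[-0.56, 0.05, -0.62], [0.22, -0.23, 0.03], [0.08, -0.08, 0.02]]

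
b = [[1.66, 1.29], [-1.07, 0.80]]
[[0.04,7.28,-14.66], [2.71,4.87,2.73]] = b @ [[-1.28, -0.17, -5.63], [1.68, 5.86, -4.12]]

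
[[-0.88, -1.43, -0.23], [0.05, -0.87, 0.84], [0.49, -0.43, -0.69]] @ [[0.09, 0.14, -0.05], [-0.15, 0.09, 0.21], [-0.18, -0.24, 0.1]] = [[0.18, -0.2, -0.28], [-0.02, -0.27, -0.10], [0.23, 0.20, -0.18]]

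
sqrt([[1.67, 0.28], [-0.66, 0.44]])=[[1.31, 0.14], [-0.33, 0.7]]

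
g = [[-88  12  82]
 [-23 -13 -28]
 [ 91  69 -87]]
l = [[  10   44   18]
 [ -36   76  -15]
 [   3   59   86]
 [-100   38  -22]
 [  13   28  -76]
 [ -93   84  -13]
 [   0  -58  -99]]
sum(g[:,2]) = -33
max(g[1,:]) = -13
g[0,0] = -88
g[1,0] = -23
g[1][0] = -23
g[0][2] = 82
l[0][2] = 18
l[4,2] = -76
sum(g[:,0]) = -20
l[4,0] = 13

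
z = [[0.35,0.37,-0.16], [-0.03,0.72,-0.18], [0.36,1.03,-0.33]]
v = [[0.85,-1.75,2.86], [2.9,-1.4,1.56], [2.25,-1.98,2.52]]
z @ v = [[1.01, -0.81, 1.17], [1.66, -0.60, 0.58], [2.55, -1.42, 1.80]]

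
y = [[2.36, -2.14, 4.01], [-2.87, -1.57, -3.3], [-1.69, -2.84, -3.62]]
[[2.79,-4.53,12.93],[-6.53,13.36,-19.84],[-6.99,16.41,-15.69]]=y@[[0.9,-0.83,5.18], [1.02,-2.66,1.32], [0.71,-2.06,0.88]]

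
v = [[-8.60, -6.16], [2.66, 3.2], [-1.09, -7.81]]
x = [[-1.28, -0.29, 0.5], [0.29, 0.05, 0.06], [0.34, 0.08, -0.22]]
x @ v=[[9.69, 3.05], [-2.43, -2.10], [-2.47, -0.12]]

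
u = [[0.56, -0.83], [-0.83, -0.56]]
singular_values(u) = [1.0, 1.0]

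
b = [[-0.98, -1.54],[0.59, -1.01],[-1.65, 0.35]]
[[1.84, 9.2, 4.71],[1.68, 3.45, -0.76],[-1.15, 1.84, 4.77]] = b @ [[0.39, -2.10, -3.12], [-1.44, -4.64, -1.07]]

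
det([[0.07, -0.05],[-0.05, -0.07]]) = -0.007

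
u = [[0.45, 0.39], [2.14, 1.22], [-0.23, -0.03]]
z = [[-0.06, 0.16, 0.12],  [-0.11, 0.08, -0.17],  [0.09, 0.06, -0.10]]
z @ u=[[0.29, 0.17], [0.16, 0.06], [0.19, 0.11]]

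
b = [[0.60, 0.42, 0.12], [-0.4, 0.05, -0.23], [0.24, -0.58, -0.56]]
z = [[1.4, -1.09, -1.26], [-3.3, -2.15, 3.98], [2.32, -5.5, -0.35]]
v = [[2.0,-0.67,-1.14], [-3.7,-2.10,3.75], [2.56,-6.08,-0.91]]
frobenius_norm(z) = 8.48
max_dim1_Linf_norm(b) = 0.6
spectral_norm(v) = 6.89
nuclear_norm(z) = 12.15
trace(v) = -1.01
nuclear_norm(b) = 1.94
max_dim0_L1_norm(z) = 8.74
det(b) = -0.19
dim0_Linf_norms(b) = [0.6, 0.58, 0.56]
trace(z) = -1.10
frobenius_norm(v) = 9.07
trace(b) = 0.09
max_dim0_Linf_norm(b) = 0.6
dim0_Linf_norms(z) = [3.3, 5.5, 3.98]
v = b + z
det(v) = 13.47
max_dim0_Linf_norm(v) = 6.08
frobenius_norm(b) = 1.21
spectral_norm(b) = 0.92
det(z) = -6.26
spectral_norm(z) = 6.21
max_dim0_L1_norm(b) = 1.24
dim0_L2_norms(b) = [0.76, 0.72, 0.62]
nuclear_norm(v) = 13.11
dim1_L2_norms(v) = [2.4, 5.67, 6.66]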